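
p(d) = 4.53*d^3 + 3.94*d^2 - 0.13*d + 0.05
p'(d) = 13.59*d^2 + 7.88*d - 0.13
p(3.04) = 163.33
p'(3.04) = 149.42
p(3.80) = 305.02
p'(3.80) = 226.05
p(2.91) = 144.67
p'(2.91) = 137.88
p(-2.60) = -52.60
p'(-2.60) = 71.25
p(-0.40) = 0.44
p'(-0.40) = -1.11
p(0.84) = 5.41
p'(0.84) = 16.08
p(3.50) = 242.08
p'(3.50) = 193.93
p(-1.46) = -5.46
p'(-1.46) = 17.33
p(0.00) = 0.05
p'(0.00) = -0.13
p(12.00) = 8393.69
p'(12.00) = 2051.39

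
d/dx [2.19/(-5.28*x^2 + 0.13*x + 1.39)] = (23.1264*x - 0.2847)/(-5.28*x^2 + 0.13*x + 1.39)^2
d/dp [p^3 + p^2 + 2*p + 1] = 3*p^2 + 2*p + 2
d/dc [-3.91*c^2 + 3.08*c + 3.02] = 3.08 - 7.82*c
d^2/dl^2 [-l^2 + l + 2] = -2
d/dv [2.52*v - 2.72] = 2.52000000000000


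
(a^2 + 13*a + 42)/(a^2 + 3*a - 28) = (a + 6)/(a - 4)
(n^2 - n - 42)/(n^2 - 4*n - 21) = (n + 6)/(n + 3)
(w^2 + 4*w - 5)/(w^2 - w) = (w + 5)/w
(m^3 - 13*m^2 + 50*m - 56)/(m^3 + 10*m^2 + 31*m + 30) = (m^3 - 13*m^2 + 50*m - 56)/(m^3 + 10*m^2 + 31*m + 30)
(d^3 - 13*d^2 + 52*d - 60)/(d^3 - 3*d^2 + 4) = (d^2 - 11*d + 30)/(d^2 - d - 2)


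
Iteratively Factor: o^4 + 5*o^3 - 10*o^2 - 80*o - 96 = (o - 4)*(o^3 + 9*o^2 + 26*o + 24) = (o - 4)*(o + 3)*(o^2 + 6*o + 8) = (o - 4)*(o + 3)*(o + 4)*(o + 2)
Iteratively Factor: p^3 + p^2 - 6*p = (p + 3)*(p^2 - 2*p) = p*(p + 3)*(p - 2)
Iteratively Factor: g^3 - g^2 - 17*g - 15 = (g - 5)*(g^2 + 4*g + 3) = (g - 5)*(g + 1)*(g + 3)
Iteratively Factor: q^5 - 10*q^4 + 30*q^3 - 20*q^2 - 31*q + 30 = (q - 2)*(q^4 - 8*q^3 + 14*q^2 + 8*q - 15) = (q - 2)*(q + 1)*(q^3 - 9*q^2 + 23*q - 15) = (q - 5)*(q - 2)*(q + 1)*(q^2 - 4*q + 3) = (q - 5)*(q - 2)*(q - 1)*(q + 1)*(q - 3)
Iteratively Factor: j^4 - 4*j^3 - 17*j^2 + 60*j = (j - 5)*(j^3 + j^2 - 12*j) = j*(j - 5)*(j^2 + j - 12) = j*(j - 5)*(j + 4)*(j - 3)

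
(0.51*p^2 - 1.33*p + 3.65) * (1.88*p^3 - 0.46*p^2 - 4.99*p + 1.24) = 0.9588*p^5 - 2.735*p^4 + 4.9289*p^3 + 5.5901*p^2 - 19.8627*p + 4.526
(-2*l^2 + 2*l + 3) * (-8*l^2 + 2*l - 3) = 16*l^4 - 20*l^3 - 14*l^2 - 9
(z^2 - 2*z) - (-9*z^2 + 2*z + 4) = 10*z^2 - 4*z - 4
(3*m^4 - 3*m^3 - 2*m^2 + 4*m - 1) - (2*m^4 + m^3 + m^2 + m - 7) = m^4 - 4*m^3 - 3*m^2 + 3*m + 6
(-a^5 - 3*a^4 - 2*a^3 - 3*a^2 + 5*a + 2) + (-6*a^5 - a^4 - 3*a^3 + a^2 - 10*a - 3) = -7*a^5 - 4*a^4 - 5*a^3 - 2*a^2 - 5*a - 1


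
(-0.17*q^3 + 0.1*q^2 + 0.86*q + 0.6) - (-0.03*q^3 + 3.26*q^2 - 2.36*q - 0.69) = -0.14*q^3 - 3.16*q^2 + 3.22*q + 1.29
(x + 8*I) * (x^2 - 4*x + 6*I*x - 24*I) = x^3 - 4*x^2 + 14*I*x^2 - 48*x - 56*I*x + 192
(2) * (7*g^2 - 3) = 14*g^2 - 6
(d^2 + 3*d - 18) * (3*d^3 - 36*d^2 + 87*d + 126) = 3*d^5 - 27*d^4 - 75*d^3 + 1035*d^2 - 1188*d - 2268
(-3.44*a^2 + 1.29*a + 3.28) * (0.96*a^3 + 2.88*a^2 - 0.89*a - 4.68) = -3.3024*a^5 - 8.6688*a^4 + 9.9256*a^3 + 24.3975*a^2 - 8.9564*a - 15.3504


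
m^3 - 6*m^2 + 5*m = m*(m - 5)*(m - 1)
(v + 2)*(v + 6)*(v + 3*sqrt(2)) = v^3 + 3*sqrt(2)*v^2 + 8*v^2 + 12*v + 24*sqrt(2)*v + 36*sqrt(2)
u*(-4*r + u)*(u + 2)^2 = -4*r*u^3 - 16*r*u^2 - 16*r*u + u^4 + 4*u^3 + 4*u^2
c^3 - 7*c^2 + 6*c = c*(c - 6)*(c - 1)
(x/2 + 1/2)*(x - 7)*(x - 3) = x^3/2 - 9*x^2/2 + 11*x/2 + 21/2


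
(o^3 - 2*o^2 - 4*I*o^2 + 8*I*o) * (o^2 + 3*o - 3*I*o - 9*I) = o^5 + o^4 - 7*I*o^4 - 18*o^3 - 7*I*o^3 - 12*o^2 + 42*I*o^2 + 72*o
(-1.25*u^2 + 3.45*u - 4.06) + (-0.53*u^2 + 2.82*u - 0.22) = -1.78*u^2 + 6.27*u - 4.28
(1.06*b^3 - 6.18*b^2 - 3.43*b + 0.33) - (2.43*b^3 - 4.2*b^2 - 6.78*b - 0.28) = -1.37*b^3 - 1.98*b^2 + 3.35*b + 0.61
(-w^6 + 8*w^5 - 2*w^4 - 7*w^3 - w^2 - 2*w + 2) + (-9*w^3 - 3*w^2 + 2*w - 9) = -w^6 + 8*w^5 - 2*w^4 - 16*w^3 - 4*w^2 - 7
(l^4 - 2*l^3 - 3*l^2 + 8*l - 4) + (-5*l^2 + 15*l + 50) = l^4 - 2*l^3 - 8*l^2 + 23*l + 46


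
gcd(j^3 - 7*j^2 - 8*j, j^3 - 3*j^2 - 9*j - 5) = j + 1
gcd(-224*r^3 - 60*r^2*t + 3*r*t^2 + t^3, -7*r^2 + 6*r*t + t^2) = 7*r + t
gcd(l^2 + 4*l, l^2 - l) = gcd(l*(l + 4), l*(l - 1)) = l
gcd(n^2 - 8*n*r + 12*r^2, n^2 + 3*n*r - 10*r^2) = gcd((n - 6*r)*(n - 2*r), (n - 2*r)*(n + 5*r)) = -n + 2*r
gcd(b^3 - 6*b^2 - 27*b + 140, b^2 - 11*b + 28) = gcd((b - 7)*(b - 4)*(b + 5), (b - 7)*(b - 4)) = b^2 - 11*b + 28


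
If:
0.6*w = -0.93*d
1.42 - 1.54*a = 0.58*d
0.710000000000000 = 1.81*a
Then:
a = 0.39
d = 1.41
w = -2.18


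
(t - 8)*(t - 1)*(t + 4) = t^3 - 5*t^2 - 28*t + 32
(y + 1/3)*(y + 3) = y^2 + 10*y/3 + 1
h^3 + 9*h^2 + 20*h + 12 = (h + 1)*(h + 2)*(h + 6)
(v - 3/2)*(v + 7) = v^2 + 11*v/2 - 21/2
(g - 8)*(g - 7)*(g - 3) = g^3 - 18*g^2 + 101*g - 168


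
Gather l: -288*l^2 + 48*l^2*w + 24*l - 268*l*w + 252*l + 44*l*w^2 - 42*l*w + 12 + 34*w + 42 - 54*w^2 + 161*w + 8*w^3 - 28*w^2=l^2*(48*w - 288) + l*(44*w^2 - 310*w + 276) + 8*w^3 - 82*w^2 + 195*w + 54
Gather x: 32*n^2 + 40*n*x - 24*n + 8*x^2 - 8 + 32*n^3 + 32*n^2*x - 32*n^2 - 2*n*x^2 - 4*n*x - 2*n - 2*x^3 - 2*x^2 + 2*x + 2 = 32*n^3 - 26*n - 2*x^3 + x^2*(6 - 2*n) + x*(32*n^2 + 36*n + 2) - 6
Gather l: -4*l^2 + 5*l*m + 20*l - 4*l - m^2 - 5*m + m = -4*l^2 + l*(5*m + 16) - m^2 - 4*m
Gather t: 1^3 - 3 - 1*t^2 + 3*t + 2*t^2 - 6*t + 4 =t^2 - 3*t + 2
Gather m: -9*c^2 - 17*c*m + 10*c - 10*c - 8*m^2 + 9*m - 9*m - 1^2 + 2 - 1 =-9*c^2 - 17*c*m - 8*m^2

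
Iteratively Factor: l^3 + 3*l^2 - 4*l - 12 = (l + 3)*(l^2 - 4) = (l - 2)*(l + 3)*(l + 2)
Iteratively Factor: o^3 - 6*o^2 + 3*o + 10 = (o + 1)*(o^2 - 7*o + 10) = (o - 2)*(o + 1)*(o - 5)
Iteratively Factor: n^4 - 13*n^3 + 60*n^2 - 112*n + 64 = (n - 4)*(n^3 - 9*n^2 + 24*n - 16) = (n - 4)^2*(n^2 - 5*n + 4) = (n - 4)^2*(n - 1)*(n - 4)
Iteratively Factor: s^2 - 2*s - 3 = (s + 1)*(s - 3)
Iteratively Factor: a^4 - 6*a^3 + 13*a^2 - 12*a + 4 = (a - 2)*(a^3 - 4*a^2 + 5*a - 2) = (a - 2)*(a - 1)*(a^2 - 3*a + 2) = (a - 2)^2*(a - 1)*(a - 1)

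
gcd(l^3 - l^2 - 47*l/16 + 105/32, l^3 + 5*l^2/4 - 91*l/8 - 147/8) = l + 7/4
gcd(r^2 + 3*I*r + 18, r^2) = 1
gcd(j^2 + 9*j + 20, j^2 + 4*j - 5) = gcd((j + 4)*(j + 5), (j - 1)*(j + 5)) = j + 5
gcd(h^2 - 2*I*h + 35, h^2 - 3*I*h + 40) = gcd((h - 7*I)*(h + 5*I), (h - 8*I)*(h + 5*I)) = h + 5*I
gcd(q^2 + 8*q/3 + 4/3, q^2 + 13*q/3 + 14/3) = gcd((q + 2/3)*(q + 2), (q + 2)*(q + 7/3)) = q + 2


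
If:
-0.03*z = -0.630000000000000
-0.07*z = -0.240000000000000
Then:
No Solution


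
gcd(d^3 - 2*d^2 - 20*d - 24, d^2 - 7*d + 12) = 1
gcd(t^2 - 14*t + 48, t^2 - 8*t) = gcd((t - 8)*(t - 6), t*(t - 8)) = t - 8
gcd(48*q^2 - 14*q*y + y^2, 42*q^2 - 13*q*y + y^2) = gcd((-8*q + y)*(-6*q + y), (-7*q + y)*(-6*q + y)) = -6*q + y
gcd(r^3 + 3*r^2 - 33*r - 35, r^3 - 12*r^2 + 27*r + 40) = r^2 - 4*r - 5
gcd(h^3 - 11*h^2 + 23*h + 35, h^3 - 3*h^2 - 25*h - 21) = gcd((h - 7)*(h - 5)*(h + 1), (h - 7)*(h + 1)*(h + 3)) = h^2 - 6*h - 7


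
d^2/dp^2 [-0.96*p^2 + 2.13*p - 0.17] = -1.92000000000000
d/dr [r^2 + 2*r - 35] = 2*r + 2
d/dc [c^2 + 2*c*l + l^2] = 2*c + 2*l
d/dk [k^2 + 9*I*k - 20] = 2*k + 9*I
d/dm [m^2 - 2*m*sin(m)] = -2*m*cos(m) + 2*m - 2*sin(m)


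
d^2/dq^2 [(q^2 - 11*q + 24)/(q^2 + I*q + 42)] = (q^3*(-22 - 2*I) - 108*q^2 + q*(2772 + 144*I) + 1464 + 924*I)/(q^6 + 3*I*q^5 + 123*q^4 + 251*I*q^3 + 5166*q^2 + 5292*I*q + 74088)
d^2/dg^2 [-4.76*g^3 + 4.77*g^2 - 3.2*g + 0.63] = 9.54 - 28.56*g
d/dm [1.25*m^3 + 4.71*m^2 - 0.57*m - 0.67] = 3.75*m^2 + 9.42*m - 0.57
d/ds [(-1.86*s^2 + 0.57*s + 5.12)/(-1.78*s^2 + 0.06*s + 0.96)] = (0.903*s^2 + 14.656*s + 0.24)/(3.1684*s^4 - 0.2136*s^3 - 3.414*s^2 + 0.1152*s + 0.9216)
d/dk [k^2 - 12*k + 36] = 2*k - 12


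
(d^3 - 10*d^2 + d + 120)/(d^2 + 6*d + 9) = (d^2 - 13*d + 40)/(d + 3)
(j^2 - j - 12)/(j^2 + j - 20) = (j + 3)/(j + 5)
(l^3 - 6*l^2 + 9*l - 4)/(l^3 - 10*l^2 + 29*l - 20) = (l - 1)/(l - 5)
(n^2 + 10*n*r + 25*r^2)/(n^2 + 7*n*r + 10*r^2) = (n + 5*r)/(n + 2*r)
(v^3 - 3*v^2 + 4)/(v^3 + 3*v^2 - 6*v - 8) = (v - 2)/(v + 4)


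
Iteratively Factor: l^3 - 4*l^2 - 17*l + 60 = (l + 4)*(l^2 - 8*l + 15) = (l - 3)*(l + 4)*(l - 5)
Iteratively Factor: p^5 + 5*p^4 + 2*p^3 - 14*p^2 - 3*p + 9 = (p - 1)*(p^4 + 6*p^3 + 8*p^2 - 6*p - 9) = (p - 1)*(p + 3)*(p^3 + 3*p^2 - p - 3) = (p - 1)*(p + 1)*(p + 3)*(p^2 + 2*p - 3) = (p - 1)^2*(p + 1)*(p + 3)*(p + 3)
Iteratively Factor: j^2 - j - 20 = (j - 5)*(j + 4)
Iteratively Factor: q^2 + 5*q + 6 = (q + 3)*(q + 2)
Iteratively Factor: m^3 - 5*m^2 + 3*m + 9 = (m + 1)*(m^2 - 6*m + 9) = (m - 3)*(m + 1)*(m - 3)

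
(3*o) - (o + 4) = 2*o - 4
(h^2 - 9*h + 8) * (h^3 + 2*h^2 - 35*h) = h^5 - 7*h^4 - 45*h^3 + 331*h^2 - 280*h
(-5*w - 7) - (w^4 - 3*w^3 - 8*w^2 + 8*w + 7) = -w^4 + 3*w^3 + 8*w^2 - 13*w - 14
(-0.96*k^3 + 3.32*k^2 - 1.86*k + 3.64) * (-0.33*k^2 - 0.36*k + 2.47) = 0.3168*k^5 - 0.75*k^4 - 2.9526*k^3 + 7.6688*k^2 - 5.9046*k + 8.9908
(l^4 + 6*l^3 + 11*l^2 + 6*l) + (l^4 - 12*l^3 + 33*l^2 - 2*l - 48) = 2*l^4 - 6*l^3 + 44*l^2 + 4*l - 48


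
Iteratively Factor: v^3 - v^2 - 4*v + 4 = (v + 2)*(v^2 - 3*v + 2) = (v - 2)*(v + 2)*(v - 1)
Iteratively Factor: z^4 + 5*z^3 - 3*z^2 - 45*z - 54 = (z + 3)*(z^3 + 2*z^2 - 9*z - 18) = (z - 3)*(z + 3)*(z^2 + 5*z + 6) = (z - 3)*(z + 3)^2*(z + 2)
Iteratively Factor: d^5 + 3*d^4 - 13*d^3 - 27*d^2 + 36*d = (d)*(d^4 + 3*d^3 - 13*d^2 - 27*d + 36) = d*(d + 3)*(d^3 - 13*d + 12) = d*(d + 3)*(d + 4)*(d^2 - 4*d + 3) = d*(d - 1)*(d + 3)*(d + 4)*(d - 3)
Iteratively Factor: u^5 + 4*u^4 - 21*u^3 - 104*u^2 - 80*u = (u + 4)*(u^4 - 21*u^2 - 20*u) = u*(u + 4)*(u^3 - 21*u - 20) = u*(u + 4)^2*(u^2 - 4*u - 5) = u*(u + 1)*(u + 4)^2*(u - 5)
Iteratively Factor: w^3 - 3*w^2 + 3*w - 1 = (w - 1)*(w^2 - 2*w + 1) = (w - 1)^2*(w - 1)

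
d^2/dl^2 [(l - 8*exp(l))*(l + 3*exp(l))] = -5*l*exp(l) - 96*exp(2*l) - 10*exp(l) + 2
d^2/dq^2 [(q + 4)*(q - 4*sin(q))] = 2*(2*q + 8)*sin(q) - 8*cos(q) + 2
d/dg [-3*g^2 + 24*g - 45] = 24 - 6*g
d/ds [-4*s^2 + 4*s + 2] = 4 - 8*s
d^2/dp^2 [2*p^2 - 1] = 4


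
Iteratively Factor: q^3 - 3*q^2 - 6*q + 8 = (q - 4)*(q^2 + q - 2) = (q - 4)*(q - 1)*(q + 2)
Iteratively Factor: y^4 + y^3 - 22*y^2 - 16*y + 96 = (y - 4)*(y^3 + 5*y^2 - 2*y - 24) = (y - 4)*(y - 2)*(y^2 + 7*y + 12) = (y - 4)*(y - 2)*(y + 3)*(y + 4)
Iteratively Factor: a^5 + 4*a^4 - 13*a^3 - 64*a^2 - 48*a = (a + 3)*(a^4 + a^3 - 16*a^2 - 16*a) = a*(a + 3)*(a^3 + a^2 - 16*a - 16) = a*(a - 4)*(a + 3)*(a^2 + 5*a + 4) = a*(a - 4)*(a + 1)*(a + 3)*(a + 4)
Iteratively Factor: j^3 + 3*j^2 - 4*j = (j)*(j^2 + 3*j - 4) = j*(j - 1)*(j + 4)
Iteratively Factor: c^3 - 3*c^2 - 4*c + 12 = (c + 2)*(c^2 - 5*c + 6) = (c - 3)*(c + 2)*(c - 2)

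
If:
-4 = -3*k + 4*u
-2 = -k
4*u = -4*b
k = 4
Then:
No Solution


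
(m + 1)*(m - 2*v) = m^2 - 2*m*v + m - 2*v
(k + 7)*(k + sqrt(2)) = k^2 + sqrt(2)*k + 7*k + 7*sqrt(2)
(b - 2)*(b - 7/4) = b^2 - 15*b/4 + 7/2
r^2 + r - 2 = (r - 1)*(r + 2)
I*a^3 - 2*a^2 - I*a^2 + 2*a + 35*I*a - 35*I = (a - 5*I)*(a + 7*I)*(I*a - I)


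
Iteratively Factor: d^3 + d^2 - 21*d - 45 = (d + 3)*(d^2 - 2*d - 15) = (d - 5)*(d + 3)*(d + 3)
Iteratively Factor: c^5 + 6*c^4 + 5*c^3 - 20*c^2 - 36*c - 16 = (c + 2)*(c^4 + 4*c^3 - 3*c^2 - 14*c - 8) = (c + 1)*(c + 2)*(c^3 + 3*c^2 - 6*c - 8) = (c + 1)*(c + 2)*(c + 4)*(c^2 - c - 2) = (c - 2)*(c + 1)*(c + 2)*(c + 4)*(c + 1)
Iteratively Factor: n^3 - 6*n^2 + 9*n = (n - 3)*(n^2 - 3*n) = (n - 3)^2*(n)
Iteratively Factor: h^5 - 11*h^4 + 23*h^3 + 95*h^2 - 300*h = (h + 3)*(h^4 - 14*h^3 + 65*h^2 - 100*h) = h*(h + 3)*(h^3 - 14*h^2 + 65*h - 100) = h*(h - 5)*(h + 3)*(h^2 - 9*h + 20) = h*(h - 5)^2*(h + 3)*(h - 4)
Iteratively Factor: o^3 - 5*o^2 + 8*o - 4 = (o - 2)*(o^2 - 3*o + 2) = (o - 2)^2*(o - 1)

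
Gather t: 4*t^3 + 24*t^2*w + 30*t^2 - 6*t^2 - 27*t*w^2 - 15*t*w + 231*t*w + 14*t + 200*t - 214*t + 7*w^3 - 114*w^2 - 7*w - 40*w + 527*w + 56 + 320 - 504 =4*t^3 + t^2*(24*w + 24) + t*(-27*w^2 + 216*w) + 7*w^3 - 114*w^2 + 480*w - 128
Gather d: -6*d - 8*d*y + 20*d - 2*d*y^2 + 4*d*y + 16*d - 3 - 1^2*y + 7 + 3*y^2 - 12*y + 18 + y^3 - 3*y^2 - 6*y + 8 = d*(-2*y^2 - 4*y + 30) + y^3 - 19*y + 30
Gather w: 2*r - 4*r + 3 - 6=-2*r - 3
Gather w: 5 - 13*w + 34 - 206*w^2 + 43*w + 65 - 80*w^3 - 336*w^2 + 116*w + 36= -80*w^3 - 542*w^2 + 146*w + 140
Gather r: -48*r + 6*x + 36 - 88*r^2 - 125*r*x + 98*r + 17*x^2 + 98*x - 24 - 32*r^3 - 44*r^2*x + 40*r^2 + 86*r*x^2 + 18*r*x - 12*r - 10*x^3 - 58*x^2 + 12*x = -32*r^3 + r^2*(-44*x - 48) + r*(86*x^2 - 107*x + 38) - 10*x^3 - 41*x^2 + 116*x + 12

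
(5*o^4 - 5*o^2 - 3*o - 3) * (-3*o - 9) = -15*o^5 - 45*o^4 + 15*o^3 + 54*o^2 + 36*o + 27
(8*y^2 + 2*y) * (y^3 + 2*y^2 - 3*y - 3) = 8*y^5 + 18*y^4 - 20*y^3 - 30*y^2 - 6*y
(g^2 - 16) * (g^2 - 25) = g^4 - 41*g^2 + 400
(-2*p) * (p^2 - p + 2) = -2*p^3 + 2*p^2 - 4*p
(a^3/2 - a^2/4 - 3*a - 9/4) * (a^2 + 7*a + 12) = a^5/2 + 13*a^4/4 + 5*a^3/4 - 105*a^2/4 - 207*a/4 - 27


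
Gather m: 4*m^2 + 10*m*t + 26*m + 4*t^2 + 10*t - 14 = 4*m^2 + m*(10*t + 26) + 4*t^2 + 10*t - 14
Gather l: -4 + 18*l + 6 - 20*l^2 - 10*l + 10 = -20*l^2 + 8*l + 12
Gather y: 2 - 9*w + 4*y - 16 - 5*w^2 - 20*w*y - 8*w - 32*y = -5*w^2 - 17*w + y*(-20*w - 28) - 14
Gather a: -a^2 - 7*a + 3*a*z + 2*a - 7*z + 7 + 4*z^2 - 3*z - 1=-a^2 + a*(3*z - 5) + 4*z^2 - 10*z + 6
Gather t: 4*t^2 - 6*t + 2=4*t^2 - 6*t + 2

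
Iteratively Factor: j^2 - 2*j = (j - 2)*(j)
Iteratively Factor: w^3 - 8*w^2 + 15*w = (w - 5)*(w^2 - 3*w) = w*(w - 5)*(w - 3)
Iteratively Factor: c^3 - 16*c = (c)*(c^2 - 16) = c*(c - 4)*(c + 4)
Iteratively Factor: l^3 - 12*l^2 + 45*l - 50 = (l - 5)*(l^2 - 7*l + 10) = (l - 5)^2*(l - 2)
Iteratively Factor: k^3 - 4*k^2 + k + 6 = (k + 1)*(k^2 - 5*k + 6) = (k - 3)*(k + 1)*(k - 2)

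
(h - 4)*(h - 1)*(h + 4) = h^3 - h^2 - 16*h + 16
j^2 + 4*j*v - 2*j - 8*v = (j - 2)*(j + 4*v)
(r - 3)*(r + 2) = r^2 - r - 6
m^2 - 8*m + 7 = (m - 7)*(m - 1)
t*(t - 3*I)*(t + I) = t^3 - 2*I*t^2 + 3*t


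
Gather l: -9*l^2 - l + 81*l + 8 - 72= -9*l^2 + 80*l - 64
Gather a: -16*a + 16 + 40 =56 - 16*a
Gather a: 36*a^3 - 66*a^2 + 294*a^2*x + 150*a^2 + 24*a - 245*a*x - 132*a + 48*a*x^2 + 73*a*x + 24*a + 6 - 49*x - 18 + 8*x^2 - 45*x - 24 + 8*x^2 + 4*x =36*a^3 + a^2*(294*x + 84) + a*(48*x^2 - 172*x - 84) + 16*x^2 - 90*x - 36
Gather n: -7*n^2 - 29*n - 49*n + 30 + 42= -7*n^2 - 78*n + 72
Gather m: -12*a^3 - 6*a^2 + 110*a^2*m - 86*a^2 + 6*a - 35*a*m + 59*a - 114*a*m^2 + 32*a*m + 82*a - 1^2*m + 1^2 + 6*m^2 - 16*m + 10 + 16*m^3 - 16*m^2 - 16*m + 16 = -12*a^3 - 92*a^2 + 147*a + 16*m^3 + m^2*(-114*a - 10) + m*(110*a^2 - 3*a - 33) + 27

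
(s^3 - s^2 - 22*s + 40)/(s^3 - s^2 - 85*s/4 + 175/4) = 4*(s^2 - 6*s + 8)/(4*s^2 - 24*s + 35)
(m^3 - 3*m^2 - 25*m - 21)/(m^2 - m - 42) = (m^2 + 4*m + 3)/(m + 6)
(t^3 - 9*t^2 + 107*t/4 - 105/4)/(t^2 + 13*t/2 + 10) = (4*t^3 - 36*t^2 + 107*t - 105)/(2*(2*t^2 + 13*t + 20))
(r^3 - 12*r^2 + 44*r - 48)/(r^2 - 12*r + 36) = (r^2 - 6*r + 8)/(r - 6)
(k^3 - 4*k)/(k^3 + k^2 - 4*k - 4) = k/(k + 1)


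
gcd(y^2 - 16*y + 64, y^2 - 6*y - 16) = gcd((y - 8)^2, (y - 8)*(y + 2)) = y - 8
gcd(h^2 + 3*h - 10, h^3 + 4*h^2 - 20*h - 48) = 1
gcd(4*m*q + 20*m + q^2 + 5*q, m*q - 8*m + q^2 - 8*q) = 1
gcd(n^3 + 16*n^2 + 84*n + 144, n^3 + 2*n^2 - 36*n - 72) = n + 6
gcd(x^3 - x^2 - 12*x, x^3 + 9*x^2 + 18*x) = x^2 + 3*x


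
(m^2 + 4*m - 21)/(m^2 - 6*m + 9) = (m + 7)/(m - 3)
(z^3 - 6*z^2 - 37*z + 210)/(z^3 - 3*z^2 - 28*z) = (z^2 + z - 30)/(z*(z + 4))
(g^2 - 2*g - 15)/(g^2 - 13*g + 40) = (g + 3)/(g - 8)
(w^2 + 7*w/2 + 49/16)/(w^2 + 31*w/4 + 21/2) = (w + 7/4)/(w + 6)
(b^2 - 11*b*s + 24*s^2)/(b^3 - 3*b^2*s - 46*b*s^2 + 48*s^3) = (-b + 3*s)/(-b^2 - 5*b*s + 6*s^2)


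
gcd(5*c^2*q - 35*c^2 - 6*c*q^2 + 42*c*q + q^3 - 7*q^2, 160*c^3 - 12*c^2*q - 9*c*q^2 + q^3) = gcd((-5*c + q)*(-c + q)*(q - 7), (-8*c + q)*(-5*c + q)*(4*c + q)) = -5*c + q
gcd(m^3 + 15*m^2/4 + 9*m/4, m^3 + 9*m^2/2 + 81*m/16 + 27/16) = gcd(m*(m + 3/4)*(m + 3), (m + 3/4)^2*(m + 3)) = m^2 + 15*m/4 + 9/4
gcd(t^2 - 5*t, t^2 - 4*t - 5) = t - 5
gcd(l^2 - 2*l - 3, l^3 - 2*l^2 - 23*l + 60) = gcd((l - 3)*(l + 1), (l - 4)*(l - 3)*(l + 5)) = l - 3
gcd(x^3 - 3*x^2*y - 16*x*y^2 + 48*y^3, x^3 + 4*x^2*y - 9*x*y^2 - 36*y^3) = x^2 + x*y - 12*y^2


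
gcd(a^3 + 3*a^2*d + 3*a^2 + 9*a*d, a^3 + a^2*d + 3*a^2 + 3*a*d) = a^2 + 3*a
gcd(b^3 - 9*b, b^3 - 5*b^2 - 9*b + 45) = b^2 - 9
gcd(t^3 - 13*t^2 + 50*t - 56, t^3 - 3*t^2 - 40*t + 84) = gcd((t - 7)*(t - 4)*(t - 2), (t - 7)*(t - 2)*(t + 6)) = t^2 - 9*t + 14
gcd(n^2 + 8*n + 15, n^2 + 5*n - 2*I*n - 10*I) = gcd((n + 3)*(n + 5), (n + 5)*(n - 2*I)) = n + 5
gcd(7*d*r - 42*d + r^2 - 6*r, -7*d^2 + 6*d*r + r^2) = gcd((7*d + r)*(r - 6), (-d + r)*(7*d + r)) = 7*d + r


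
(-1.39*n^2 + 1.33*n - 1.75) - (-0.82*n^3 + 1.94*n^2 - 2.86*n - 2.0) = 0.82*n^3 - 3.33*n^2 + 4.19*n + 0.25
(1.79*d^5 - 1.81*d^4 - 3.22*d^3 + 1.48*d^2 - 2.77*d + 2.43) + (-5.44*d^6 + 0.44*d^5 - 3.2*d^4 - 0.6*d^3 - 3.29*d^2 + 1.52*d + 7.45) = -5.44*d^6 + 2.23*d^5 - 5.01*d^4 - 3.82*d^3 - 1.81*d^2 - 1.25*d + 9.88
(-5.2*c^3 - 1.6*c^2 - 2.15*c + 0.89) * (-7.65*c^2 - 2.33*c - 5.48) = 39.78*c^5 + 24.356*c^4 + 48.6715*c^3 + 6.969*c^2 + 9.7083*c - 4.8772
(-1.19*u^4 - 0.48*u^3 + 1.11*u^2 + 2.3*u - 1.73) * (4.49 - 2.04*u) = 2.4276*u^5 - 4.3639*u^4 - 4.4196*u^3 + 0.291900000000002*u^2 + 13.8562*u - 7.7677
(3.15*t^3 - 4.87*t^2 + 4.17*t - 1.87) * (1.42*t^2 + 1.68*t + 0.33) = 4.473*t^5 - 1.6234*t^4 - 1.2207*t^3 + 2.7431*t^2 - 1.7655*t - 0.6171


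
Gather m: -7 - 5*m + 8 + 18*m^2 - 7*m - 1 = 18*m^2 - 12*m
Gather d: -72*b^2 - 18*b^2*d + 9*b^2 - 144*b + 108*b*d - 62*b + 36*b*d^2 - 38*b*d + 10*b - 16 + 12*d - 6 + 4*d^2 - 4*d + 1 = -63*b^2 - 196*b + d^2*(36*b + 4) + d*(-18*b^2 + 70*b + 8) - 21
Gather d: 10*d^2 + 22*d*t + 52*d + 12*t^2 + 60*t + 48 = 10*d^2 + d*(22*t + 52) + 12*t^2 + 60*t + 48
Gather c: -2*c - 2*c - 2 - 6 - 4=-4*c - 12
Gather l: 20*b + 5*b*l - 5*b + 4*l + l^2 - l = 15*b + l^2 + l*(5*b + 3)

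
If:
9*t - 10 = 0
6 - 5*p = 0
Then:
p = 6/5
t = 10/9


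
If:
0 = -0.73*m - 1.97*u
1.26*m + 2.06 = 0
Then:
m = -1.63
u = 0.61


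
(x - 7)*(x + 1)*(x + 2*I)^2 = x^4 - 6*x^3 + 4*I*x^3 - 11*x^2 - 24*I*x^2 + 24*x - 28*I*x + 28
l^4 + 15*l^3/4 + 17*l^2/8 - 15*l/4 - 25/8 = (l - 1)*(l + 1)*(l + 5/4)*(l + 5/2)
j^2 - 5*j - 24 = (j - 8)*(j + 3)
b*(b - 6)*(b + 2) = b^3 - 4*b^2 - 12*b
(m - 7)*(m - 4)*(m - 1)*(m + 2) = m^4 - 10*m^3 + 15*m^2 + 50*m - 56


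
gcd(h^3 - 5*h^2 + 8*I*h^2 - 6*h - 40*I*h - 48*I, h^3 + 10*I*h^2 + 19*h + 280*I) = h + 8*I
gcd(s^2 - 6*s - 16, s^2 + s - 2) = s + 2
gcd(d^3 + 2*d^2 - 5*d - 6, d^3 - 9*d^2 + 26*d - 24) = d - 2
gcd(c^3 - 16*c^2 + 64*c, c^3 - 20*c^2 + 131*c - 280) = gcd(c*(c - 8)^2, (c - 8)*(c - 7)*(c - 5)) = c - 8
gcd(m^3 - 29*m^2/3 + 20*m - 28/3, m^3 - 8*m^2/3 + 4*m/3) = m^2 - 8*m/3 + 4/3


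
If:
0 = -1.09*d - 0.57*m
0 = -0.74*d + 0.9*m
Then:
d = 0.00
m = 0.00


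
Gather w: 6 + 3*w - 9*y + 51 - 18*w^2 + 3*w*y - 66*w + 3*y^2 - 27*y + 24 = -18*w^2 + w*(3*y - 63) + 3*y^2 - 36*y + 81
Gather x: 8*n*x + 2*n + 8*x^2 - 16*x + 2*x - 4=2*n + 8*x^2 + x*(8*n - 14) - 4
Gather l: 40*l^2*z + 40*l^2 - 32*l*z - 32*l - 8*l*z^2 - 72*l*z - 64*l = l^2*(40*z + 40) + l*(-8*z^2 - 104*z - 96)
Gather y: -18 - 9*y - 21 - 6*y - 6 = -15*y - 45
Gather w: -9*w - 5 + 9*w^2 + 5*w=9*w^2 - 4*w - 5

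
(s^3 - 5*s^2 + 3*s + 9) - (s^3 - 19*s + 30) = -5*s^2 + 22*s - 21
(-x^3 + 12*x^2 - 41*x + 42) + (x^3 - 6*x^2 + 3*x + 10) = 6*x^2 - 38*x + 52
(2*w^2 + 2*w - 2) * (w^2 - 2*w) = 2*w^4 - 2*w^3 - 6*w^2 + 4*w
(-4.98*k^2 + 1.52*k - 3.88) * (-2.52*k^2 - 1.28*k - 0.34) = 12.5496*k^4 + 2.544*k^3 + 9.5252*k^2 + 4.4496*k + 1.3192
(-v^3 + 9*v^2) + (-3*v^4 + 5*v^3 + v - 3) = -3*v^4 + 4*v^3 + 9*v^2 + v - 3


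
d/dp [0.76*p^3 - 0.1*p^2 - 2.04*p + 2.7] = 2.28*p^2 - 0.2*p - 2.04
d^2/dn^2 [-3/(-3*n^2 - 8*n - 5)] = 6*(-9*n^2 - 24*n + 4*(3*n + 4)^2 - 15)/(3*n^2 + 8*n + 5)^3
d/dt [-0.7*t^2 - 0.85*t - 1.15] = -1.4*t - 0.85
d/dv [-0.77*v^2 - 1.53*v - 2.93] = -1.54*v - 1.53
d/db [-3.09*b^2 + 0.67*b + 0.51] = 0.67 - 6.18*b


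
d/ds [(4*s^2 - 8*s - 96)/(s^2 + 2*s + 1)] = 8*(2*s + 23)/(s^3 + 3*s^2 + 3*s + 1)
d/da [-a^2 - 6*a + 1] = -2*a - 6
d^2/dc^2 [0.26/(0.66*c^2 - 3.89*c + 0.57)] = (-0.226512*c^2 + 1.335048*c + 0.26*(1.32*c - 3.89)*(2.64*c - 7.78) - 0.195624)/(0.66*c^2 - 3.89*c + 0.57)^3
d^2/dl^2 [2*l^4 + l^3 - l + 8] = 6*l*(4*l + 1)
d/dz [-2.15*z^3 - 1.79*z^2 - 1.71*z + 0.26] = -6.45*z^2 - 3.58*z - 1.71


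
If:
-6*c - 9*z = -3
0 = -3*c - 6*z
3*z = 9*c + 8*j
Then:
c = 2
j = -21/8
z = -1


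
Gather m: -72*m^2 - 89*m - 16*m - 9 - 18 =-72*m^2 - 105*m - 27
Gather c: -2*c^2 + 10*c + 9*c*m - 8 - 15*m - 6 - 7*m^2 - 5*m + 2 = -2*c^2 + c*(9*m + 10) - 7*m^2 - 20*m - 12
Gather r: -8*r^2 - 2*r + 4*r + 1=-8*r^2 + 2*r + 1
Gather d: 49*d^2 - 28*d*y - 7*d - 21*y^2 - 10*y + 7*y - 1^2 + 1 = 49*d^2 + d*(-28*y - 7) - 21*y^2 - 3*y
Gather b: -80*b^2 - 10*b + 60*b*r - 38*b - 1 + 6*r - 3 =-80*b^2 + b*(60*r - 48) + 6*r - 4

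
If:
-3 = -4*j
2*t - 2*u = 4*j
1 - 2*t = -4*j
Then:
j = 3/4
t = 2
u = 1/2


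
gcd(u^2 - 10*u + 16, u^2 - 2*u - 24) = 1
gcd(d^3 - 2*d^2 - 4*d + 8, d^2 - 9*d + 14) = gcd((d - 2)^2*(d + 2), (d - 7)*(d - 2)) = d - 2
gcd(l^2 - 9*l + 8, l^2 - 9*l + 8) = l^2 - 9*l + 8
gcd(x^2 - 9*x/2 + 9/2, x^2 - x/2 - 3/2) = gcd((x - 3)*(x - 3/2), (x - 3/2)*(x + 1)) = x - 3/2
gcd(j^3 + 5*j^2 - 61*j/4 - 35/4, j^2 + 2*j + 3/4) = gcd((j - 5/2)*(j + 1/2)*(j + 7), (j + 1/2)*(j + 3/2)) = j + 1/2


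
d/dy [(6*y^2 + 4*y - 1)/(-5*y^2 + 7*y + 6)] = 31*(2*y^2 + 2*y + 1)/(25*y^4 - 70*y^3 - 11*y^2 + 84*y + 36)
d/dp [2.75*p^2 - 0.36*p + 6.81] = 5.5*p - 0.36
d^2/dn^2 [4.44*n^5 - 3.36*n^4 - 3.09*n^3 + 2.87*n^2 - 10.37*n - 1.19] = 88.8*n^3 - 40.32*n^2 - 18.54*n + 5.74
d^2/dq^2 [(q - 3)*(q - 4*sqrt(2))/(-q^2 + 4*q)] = 2*(-q^3 + 4*sqrt(2)*q^3 - 36*sqrt(2)*q^2 + 144*sqrt(2)*q - 192*sqrt(2))/(q^3*(q^3 - 12*q^2 + 48*q - 64))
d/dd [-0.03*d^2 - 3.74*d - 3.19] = -0.06*d - 3.74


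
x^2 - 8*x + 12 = (x - 6)*(x - 2)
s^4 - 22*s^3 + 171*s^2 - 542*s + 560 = (s - 8)*(s - 7)*(s - 5)*(s - 2)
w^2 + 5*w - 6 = (w - 1)*(w + 6)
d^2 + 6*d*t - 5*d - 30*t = (d - 5)*(d + 6*t)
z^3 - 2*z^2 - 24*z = z*(z - 6)*(z + 4)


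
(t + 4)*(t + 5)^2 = t^3 + 14*t^2 + 65*t + 100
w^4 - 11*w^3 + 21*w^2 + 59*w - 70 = (w - 7)*(w - 5)*(w - 1)*(w + 2)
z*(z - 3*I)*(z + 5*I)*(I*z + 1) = I*z^4 - z^3 + 17*I*z^2 + 15*z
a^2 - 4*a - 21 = (a - 7)*(a + 3)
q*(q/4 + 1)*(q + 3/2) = q^3/4 + 11*q^2/8 + 3*q/2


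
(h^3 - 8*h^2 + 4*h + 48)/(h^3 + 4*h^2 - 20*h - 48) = (h - 6)/(h + 6)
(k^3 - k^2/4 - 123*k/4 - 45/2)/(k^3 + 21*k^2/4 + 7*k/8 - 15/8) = 2*(k - 6)/(2*k - 1)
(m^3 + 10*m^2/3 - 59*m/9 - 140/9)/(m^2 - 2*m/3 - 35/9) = m + 4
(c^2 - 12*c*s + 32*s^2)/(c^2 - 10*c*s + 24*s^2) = (-c + 8*s)/(-c + 6*s)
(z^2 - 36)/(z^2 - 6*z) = (z + 6)/z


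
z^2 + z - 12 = (z - 3)*(z + 4)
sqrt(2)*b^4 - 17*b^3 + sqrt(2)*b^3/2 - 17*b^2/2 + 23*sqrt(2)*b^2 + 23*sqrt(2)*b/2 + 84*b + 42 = (b - 6*sqrt(2))*(b - 7*sqrt(2)/2)*(b + sqrt(2))*(sqrt(2)*b + sqrt(2)/2)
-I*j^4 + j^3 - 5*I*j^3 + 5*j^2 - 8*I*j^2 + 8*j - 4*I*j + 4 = (j + 2)^2*(j + I)*(-I*j - I)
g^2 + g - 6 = (g - 2)*(g + 3)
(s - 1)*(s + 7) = s^2 + 6*s - 7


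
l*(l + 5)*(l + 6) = l^3 + 11*l^2 + 30*l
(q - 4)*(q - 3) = q^2 - 7*q + 12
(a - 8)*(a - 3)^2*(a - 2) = a^4 - 16*a^3 + 85*a^2 - 186*a + 144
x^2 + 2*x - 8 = (x - 2)*(x + 4)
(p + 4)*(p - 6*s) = p^2 - 6*p*s + 4*p - 24*s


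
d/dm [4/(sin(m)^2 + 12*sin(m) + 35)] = -8*(sin(m) + 6)*cos(m)/(sin(m)^2 + 12*sin(m) + 35)^2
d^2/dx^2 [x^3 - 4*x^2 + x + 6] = 6*x - 8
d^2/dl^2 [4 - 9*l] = 0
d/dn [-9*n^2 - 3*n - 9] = -18*n - 3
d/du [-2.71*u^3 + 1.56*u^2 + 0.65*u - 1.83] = -8.13*u^2 + 3.12*u + 0.65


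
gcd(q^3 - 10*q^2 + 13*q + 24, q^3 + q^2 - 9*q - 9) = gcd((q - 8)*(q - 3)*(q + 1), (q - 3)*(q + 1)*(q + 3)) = q^2 - 2*q - 3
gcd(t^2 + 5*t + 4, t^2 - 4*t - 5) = t + 1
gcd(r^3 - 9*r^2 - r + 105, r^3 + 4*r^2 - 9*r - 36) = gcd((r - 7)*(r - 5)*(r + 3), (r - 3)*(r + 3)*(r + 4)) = r + 3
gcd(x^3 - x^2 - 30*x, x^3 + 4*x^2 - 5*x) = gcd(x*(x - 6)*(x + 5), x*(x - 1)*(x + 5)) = x^2 + 5*x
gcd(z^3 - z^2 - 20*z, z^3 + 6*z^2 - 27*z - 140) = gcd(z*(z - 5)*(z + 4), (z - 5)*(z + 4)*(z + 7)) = z^2 - z - 20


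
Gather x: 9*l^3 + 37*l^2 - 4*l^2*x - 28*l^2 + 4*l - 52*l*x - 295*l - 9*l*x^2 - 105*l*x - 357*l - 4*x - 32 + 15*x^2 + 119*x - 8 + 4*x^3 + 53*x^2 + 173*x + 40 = 9*l^3 + 9*l^2 - 648*l + 4*x^3 + x^2*(68 - 9*l) + x*(-4*l^2 - 157*l + 288)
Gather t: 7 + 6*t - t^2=-t^2 + 6*t + 7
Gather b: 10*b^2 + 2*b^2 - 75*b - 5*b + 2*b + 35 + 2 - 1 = 12*b^2 - 78*b + 36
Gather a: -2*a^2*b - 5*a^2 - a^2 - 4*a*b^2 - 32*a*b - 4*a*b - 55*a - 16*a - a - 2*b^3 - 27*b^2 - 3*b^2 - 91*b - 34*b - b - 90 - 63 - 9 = a^2*(-2*b - 6) + a*(-4*b^2 - 36*b - 72) - 2*b^3 - 30*b^2 - 126*b - 162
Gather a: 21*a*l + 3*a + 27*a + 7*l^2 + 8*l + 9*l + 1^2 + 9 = a*(21*l + 30) + 7*l^2 + 17*l + 10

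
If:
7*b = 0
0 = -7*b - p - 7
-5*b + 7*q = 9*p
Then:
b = 0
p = -7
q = -9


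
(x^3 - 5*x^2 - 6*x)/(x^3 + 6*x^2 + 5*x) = (x - 6)/(x + 5)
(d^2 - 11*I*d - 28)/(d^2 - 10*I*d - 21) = (d - 4*I)/(d - 3*I)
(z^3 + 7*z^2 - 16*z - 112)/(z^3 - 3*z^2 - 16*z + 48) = (z + 7)/(z - 3)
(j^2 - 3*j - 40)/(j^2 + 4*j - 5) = (j - 8)/(j - 1)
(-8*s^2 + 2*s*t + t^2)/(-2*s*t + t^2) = (4*s + t)/t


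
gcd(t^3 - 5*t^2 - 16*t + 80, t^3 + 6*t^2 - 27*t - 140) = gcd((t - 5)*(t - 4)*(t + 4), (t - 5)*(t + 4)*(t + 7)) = t^2 - t - 20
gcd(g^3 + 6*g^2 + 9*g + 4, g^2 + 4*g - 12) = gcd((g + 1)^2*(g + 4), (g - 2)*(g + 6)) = 1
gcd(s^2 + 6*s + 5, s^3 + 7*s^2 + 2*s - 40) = s + 5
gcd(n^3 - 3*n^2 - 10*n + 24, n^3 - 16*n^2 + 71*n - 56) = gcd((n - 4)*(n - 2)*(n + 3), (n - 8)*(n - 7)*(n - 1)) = 1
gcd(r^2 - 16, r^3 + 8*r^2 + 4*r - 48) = r + 4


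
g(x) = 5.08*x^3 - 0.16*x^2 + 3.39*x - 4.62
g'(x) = 15.24*x^2 - 0.32*x + 3.39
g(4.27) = 402.44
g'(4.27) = 279.89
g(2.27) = 61.67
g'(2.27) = 81.19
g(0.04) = -4.48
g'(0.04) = 3.40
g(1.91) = 36.67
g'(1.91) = 58.38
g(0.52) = -2.19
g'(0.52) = 7.34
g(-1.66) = -33.93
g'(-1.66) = 45.92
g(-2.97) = -149.19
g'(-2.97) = 138.77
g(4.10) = 356.71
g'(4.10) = 258.26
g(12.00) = 8791.26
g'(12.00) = 2194.11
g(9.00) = 3716.25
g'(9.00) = 1234.95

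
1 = 1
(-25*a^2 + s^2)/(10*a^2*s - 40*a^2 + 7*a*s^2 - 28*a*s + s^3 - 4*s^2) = (-5*a + s)/(2*a*s - 8*a + s^2 - 4*s)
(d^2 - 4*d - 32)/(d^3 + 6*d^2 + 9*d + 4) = (d - 8)/(d^2 + 2*d + 1)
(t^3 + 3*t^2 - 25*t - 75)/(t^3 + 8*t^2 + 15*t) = (t - 5)/t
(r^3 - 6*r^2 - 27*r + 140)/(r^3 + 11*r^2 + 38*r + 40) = (r^2 - 11*r + 28)/(r^2 + 6*r + 8)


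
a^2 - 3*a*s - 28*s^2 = (a - 7*s)*(a + 4*s)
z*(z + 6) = z^2 + 6*z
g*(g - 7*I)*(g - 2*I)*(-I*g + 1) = -I*g^4 - 8*g^3 + 5*I*g^2 - 14*g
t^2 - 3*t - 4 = (t - 4)*(t + 1)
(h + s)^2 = h^2 + 2*h*s + s^2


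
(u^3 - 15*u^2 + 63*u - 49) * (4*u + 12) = 4*u^4 - 48*u^3 + 72*u^2 + 560*u - 588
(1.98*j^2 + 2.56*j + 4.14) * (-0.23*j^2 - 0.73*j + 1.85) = -0.4554*j^4 - 2.0342*j^3 + 0.842*j^2 + 1.7138*j + 7.659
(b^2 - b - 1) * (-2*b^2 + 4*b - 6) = -2*b^4 + 6*b^3 - 8*b^2 + 2*b + 6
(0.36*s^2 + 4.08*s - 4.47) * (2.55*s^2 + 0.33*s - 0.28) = 0.918*s^4 + 10.5228*s^3 - 10.1529*s^2 - 2.6175*s + 1.2516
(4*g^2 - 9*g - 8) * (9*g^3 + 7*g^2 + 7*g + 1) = 36*g^5 - 53*g^4 - 107*g^3 - 115*g^2 - 65*g - 8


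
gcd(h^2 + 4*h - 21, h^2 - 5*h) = 1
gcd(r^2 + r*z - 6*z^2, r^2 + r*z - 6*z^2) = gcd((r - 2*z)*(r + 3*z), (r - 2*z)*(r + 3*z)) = -r^2 - r*z + 6*z^2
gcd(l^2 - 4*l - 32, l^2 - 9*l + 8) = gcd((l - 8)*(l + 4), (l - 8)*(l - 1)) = l - 8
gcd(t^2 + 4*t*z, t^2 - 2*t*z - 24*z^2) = t + 4*z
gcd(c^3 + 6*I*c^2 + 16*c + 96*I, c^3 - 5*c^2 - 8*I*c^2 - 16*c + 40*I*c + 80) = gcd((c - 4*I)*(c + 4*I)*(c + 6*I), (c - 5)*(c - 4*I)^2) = c - 4*I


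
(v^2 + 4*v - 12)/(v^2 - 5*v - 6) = (-v^2 - 4*v + 12)/(-v^2 + 5*v + 6)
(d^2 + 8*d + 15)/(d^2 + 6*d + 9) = (d + 5)/(d + 3)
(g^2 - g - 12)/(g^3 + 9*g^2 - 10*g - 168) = (g + 3)/(g^2 + 13*g + 42)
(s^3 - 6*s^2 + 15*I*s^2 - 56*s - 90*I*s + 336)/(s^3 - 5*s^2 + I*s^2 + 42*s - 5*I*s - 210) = (s^2 + s*(-6 + 8*I) - 48*I)/(s^2 + s*(-5 - 6*I) + 30*I)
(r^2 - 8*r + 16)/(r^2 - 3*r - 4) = (r - 4)/(r + 1)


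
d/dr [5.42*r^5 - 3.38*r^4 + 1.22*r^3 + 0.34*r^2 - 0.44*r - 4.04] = 27.1*r^4 - 13.52*r^3 + 3.66*r^2 + 0.68*r - 0.44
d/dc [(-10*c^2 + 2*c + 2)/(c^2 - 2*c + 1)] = 6*(3*c - 1)/(c^3 - 3*c^2 + 3*c - 1)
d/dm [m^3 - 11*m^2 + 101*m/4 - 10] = 3*m^2 - 22*m + 101/4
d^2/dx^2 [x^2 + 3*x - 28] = 2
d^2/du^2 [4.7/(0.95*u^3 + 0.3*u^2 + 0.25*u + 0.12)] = (-(26.79*u + 2.82)*(0.95*u^3 + 0.3*u^2 + 0.25*u + 0.12) + 4.7*(2.85*u^2 + 0.6*u + 0.25)*(5.7*u^2 + 1.2*u + 0.5))/(0.95*u^3 + 0.3*u^2 + 0.25*u + 0.12)^3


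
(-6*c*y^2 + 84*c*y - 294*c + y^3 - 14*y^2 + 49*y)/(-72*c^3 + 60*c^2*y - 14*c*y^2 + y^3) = (y^2 - 14*y + 49)/(12*c^2 - 8*c*y + y^2)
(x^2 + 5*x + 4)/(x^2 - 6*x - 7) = (x + 4)/(x - 7)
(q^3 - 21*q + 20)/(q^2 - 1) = (q^2 + q - 20)/(q + 1)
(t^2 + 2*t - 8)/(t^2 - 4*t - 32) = (t - 2)/(t - 8)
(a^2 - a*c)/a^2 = (a - c)/a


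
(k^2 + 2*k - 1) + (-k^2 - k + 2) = k + 1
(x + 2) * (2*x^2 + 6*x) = 2*x^3 + 10*x^2 + 12*x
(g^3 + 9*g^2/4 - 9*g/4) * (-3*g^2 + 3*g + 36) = -3*g^5 - 15*g^4/4 + 99*g^3/2 + 297*g^2/4 - 81*g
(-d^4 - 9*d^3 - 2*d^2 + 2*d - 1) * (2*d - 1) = -2*d^5 - 17*d^4 + 5*d^3 + 6*d^2 - 4*d + 1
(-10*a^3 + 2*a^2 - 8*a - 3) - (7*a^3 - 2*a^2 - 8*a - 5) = -17*a^3 + 4*a^2 + 2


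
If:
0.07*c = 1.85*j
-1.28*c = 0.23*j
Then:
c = 0.00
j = 0.00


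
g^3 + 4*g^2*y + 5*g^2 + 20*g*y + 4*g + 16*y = (g + 1)*(g + 4)*(g + 4*y)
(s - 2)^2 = s^2 - 4*s + 4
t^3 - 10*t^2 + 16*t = t*(t - 8)*(t - 2)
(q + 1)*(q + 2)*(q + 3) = q^3 + 6*q^2 + 11*q + 6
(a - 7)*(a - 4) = a^2 - 11*a + 28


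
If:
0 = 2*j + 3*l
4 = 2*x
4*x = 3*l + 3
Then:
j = -5/2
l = 5/3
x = 2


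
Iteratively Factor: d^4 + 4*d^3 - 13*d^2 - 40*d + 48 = (d - 3)*(d^3 + 7*d^2 + 8*d - 16) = (d - 3)*(d + 4)*(d^2 + 3*d - 4) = (d - 3)*(d + 4)^2*(d - 1)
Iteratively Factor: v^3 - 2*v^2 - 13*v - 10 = (v + 2)*(v^2 - 4*v - 5) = (v + 1)*(v + 2)*(v - 5)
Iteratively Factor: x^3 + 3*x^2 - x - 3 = (x + 3)*(x^2 - 1) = (x + 1)*(x + 3)*(x - 1)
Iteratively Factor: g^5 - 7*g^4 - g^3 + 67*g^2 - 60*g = (g - 1)*(g^4 - 6*g^3 - 7*g^2 + 60*g) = (g - 4)*(g - 1)*(g^3 - 2*g^2 - 15*g) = (g - 4)*(g - 1)*(g + 3)*(g^2 - 5*g) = (g - 5)*(g - 4)*(g - 1)*(g + 3)*(g)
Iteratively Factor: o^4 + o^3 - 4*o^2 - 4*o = (o + 2)*(o^3 - o^2 - 2*o) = o*(o + 2)*(o^2 - o - 2) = o*(o - 2)*(o + 2)*(o + 1)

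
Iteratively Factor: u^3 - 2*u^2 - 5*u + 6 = (u - 1)*(u^2 - u - 6) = (u - 3)*(u - 1)*(u + 2)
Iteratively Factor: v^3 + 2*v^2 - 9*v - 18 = (v + 2)*(v^2 - 9) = (v - 3)*(v + 2)*(v + 3)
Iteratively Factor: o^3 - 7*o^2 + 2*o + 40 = (o - 4)*(o^2 - 3*o - 10) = (o - 5)*(o - 4)*(o + 2)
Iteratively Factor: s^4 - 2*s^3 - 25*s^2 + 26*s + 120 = (s - 3)*(s^3 + s^2 - 22*s - 40) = (s - 3)*(s + 2)*(s^2 - s - 20) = (s - 3)*(s + 2)*(s + 4)*(s - 5)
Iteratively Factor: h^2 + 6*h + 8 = (h + 4)*(h + 2)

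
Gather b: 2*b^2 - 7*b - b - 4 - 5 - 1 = 2*b^2 - 8*b - 10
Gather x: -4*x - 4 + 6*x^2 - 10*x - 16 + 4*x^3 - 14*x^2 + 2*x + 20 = 4*x^3 - 8*x^2 - 12*x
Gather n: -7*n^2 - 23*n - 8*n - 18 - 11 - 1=-7*n^2 - 31*n - 30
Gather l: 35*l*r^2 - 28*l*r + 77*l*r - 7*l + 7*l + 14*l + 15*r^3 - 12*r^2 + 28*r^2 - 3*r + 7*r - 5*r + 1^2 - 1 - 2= l*(35*r^2 + 49*r + 14) + 15*r^3 + 16*r^2 - r - 2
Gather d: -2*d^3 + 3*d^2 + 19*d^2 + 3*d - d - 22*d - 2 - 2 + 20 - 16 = -2*d^3 + 22*d^2 - 20*d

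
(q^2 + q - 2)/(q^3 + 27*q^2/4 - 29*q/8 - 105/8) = 8*(q^2 + q - 2)/(8*q^3 + 54*q^2 - 29*q - 105)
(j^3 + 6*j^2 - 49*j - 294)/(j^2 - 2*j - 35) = (j^2 + 13*j + 42)/(j + 5)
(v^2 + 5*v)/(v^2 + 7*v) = (v + 5)/(v + 7)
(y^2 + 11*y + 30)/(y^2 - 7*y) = (y^2 + 11*y + 30)/(y*(y - 7))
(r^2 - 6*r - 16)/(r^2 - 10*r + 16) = (r + 2)/(r - 2)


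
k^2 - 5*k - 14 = (k - 7)*(k + 2)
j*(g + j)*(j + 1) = g*j^2 + g*j + j^3 + j^2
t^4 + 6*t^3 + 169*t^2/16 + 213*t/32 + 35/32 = (t + 1/4)*(t + 1)*(t + 5/4)*(t + 7/2)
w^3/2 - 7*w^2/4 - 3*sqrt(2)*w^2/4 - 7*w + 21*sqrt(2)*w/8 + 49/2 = (w/2 + sqrt(2))*(w - 7/2)*(w - 7*sqrt(2)/2)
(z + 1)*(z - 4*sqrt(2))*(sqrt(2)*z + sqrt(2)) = sqrt(2)*z^3 - 8*z^2 + 2*sqrt(2)*z^2 - 16*z + sqrt(2)*z - 8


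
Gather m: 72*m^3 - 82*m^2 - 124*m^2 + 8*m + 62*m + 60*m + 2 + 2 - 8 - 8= 72*m^3 - 206*m^2 + 130*m - 12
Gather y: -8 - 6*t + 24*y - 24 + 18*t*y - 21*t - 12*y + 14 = -27*t + y*(18*t + 12) - 18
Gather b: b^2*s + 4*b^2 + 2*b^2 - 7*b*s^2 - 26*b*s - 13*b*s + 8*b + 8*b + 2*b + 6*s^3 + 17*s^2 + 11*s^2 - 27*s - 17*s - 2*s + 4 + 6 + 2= b^2*(s + 6) + b*(-7*s^2 - 39*s + 18) + 6*s^3 + 28*s^2 - 46*s + 12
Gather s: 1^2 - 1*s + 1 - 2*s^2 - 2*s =-2*s^2 - 3*s + 2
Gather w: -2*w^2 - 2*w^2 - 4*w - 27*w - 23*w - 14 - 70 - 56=-4*w^2 - 54*w - 140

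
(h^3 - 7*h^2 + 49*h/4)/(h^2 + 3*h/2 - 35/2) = h*(2*h - 7)/(2*(h + 5))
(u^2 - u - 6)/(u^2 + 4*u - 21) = (u + 2)/(u + 7)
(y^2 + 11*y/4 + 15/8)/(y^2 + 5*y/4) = (y + 3/2)/y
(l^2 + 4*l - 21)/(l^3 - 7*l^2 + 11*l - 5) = (l^2 + 4*l - 21)/(l^3 - 7*l^2 + 11*l - 5)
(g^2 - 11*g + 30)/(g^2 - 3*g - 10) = (g - 6)/(g + 2)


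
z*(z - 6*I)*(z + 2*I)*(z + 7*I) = z^4 + 3*I*z^3 + 40*z^2 + 84*I*z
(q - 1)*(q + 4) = q^2 + 3*q - 4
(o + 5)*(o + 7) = o^2 + 12*o + 35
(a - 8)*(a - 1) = a^2 - 9*a + 8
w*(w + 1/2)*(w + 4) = w^3 + 9*w^2/2 + 2*w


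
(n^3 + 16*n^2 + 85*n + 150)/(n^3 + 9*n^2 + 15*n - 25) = (n + 6)/(n - 1)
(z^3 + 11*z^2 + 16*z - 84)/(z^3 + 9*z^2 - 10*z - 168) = (z - 2)/(z - 4)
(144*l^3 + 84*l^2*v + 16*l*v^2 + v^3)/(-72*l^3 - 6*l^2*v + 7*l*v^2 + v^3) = (6*l + v)/(-3*l + v)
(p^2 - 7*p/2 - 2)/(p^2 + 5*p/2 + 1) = (p - 4)/(p + 2)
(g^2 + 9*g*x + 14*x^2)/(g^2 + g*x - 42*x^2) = (-g - 2*x)/(-g + 6*x)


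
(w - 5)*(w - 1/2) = w^2 - 11*w/2 + 5/2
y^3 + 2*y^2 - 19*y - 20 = (y - 4)*(y + 1)*(y + 5)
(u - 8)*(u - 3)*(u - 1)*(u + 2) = u^4 - 10*u^3 + 11*u^2 + 46*u - 48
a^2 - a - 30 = (a - 6)*(a + 5)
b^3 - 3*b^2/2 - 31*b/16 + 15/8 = (b - 2)*(b - 3/4)*(b + 5/4)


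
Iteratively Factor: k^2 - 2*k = (k - 2)*(k)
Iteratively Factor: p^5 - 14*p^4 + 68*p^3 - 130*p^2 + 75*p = (p - 3)*(p^4 - 11*p^3 + 35*p^2 - 25*p) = p*(p - 3)*(p^3 - 11*p^2 + 35*p - 25) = p*(p - 5)*(p - 3)*(p^2 - 6*p + 5) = p*(p - 5)*(p - 3)*(p - 1)*(p - 5)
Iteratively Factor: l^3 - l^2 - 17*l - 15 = (l - 5)*(l^2 + 4*l + 3) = (l - 5)*(l + 3)*(l + 1)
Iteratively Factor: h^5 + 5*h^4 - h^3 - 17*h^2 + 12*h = (h)*(h^4 + 5*h^3 - h^2 - 17*h + 12) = h*(h + 3)*(h^3 + 2*h^2 - 7*h + 4) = h*(h - 1)*(h + 3)*(h^2 + 3*h - 4) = h*(h - 1)*(h + 3)*(h + 4)*(h - 1)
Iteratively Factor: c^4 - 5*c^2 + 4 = (c + 2)*(c^3 - 2*c^2 - c + 2) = (c - 1)*(c + 2)*(c^2 - c - 2) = (c - 1)*(c + 1)*(c + 2)*(c - 2)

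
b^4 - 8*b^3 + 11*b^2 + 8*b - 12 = (b - 6)*(b - 2)*(b - 1)*(b + 1)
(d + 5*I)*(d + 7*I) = d^2 + 12*I*d - 35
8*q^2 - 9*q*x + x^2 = (-8*q + x)*(-q + x)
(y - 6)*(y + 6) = y^2 - 36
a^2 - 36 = (a - 6)*(a + 6)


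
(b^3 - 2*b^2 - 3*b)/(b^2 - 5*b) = (b^2 - 2*b - 3)/(b - 5)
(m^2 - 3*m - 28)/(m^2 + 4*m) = (m - 7)/m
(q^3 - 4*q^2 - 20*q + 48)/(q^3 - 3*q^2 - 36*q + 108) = (q^2 + 2*q - 8)/(q^2 + 3*q - 18)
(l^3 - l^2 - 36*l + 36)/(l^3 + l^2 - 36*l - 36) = (l - 1)/(l + 1)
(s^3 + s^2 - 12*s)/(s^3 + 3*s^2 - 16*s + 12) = s*(s^2 + s - 12)/(s^3 + 3*s^2 - 16*s + 12)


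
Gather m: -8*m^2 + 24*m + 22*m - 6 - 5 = -8*m^2 + 46*m - 11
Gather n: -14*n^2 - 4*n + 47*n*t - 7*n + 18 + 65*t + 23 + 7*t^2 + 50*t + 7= -14*n^2 + n*(47*t - 11) + 7*t^2 + 115*t + 48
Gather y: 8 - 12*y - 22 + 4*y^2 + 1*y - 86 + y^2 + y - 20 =5*y^2 - 10*y - 120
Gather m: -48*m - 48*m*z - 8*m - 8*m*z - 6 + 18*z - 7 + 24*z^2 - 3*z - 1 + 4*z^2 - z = m*(-56*z - 56) + 28*z^2 + 14*z - 14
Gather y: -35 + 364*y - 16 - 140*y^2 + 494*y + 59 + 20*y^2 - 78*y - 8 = -120*y^2 + 780*y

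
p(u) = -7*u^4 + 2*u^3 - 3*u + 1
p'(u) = -28*u^3 + 6*u^2 - 3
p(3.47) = -940.73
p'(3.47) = -1100.65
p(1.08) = -9.24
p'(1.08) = -31.27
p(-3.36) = -956.97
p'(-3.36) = 1126.86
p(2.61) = -296.10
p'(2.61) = -459.96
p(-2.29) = -208.65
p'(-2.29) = 364.72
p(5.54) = -6269.38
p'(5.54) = -4579.73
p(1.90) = -82.21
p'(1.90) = -173.39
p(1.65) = -46.85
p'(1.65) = -112.44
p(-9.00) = -47357.00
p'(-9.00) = 20895.00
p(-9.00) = -47357.00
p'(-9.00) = 20895.00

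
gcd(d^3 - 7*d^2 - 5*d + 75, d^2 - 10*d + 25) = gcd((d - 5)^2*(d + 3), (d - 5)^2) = d^2 - 10*d + 25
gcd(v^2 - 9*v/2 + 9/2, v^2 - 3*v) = v - 3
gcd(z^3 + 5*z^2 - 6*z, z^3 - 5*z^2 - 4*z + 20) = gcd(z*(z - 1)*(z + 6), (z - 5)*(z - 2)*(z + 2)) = 1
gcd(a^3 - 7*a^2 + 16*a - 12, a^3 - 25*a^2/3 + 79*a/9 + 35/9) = 1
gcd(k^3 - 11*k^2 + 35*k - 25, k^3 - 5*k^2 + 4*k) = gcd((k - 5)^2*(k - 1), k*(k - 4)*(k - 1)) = k - 1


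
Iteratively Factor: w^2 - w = (w - 1)*(w)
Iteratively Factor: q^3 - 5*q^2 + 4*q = (q - 4)*(q^2 - q) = q*(q - 4)*(q - 1)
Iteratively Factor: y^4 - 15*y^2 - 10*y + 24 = (y + 2)*(y^3 - 2*y^2 - 11*y + 12) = (y - 1)*(y + 2)*(y^2 - y - 12) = (y - 1)*(y + 2)*(y + 3)*(y - 4)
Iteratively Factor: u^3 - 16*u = (u + 4)*(u^2 - 4*u) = u*(u + 4)*(u - 4)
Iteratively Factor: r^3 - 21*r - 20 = (r + 1)*(r^2 - r - 20) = (r + 1)*(r + 4)*(r - 5)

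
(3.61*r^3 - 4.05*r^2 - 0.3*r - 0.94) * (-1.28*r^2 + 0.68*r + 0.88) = -4.6208*r^5 + 7.6388*r^4 + 0.8068*r^3 - 2.5648*r^2 - 0.9032*r - 0.8272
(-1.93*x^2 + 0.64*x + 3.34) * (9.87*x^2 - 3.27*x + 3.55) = -19.0491*x^4 + 12.6279*x^3 + 24.0215*x^2 - 8.6498*x + 11.857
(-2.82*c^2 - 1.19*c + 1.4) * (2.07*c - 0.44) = -5.8374*c^3 - 1.2225*c^2 + 3.4216*c - 0.616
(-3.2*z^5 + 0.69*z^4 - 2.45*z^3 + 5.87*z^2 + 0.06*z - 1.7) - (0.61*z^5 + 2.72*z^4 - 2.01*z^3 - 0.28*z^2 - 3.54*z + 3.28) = -3.81*z^5 - 2.03*z^4 - 0.44*z^3 + 6.15*z^2 + 3.6*z - 4.98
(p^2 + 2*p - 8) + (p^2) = 2*p^2 + 2*p - 8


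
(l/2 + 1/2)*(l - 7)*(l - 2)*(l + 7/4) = l^4/2 - 25*l^3/8 - 9*l^2/2 + 91*l/8 + 49/4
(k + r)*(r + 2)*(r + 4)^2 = k*r^3 + 10*k*r^2 + 32*k*r + 32*k + r^4 + 10*r^3 + 32*r^2 + 32*r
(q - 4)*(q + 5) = q^2 + q - 20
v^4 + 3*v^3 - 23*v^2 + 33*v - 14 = (v - 2)*(v - 1)^2*(v + 7)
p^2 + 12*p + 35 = (p + 5)*(p + 7)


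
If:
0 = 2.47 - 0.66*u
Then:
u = 3.74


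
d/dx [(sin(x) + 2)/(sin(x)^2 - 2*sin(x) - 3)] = (-4*sin(x) + cos(x)^2)*cos(x)/((sin(x) - 3)^2*(sin(x) + 1)^2)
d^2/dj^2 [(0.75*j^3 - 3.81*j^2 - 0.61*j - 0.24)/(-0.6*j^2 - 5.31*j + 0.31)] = (-4.44089209850063e-16*j^5 - 5.32907051820075e-15*j^4 - 66.41127*j^3 + 12.17781*j^2 + 4.83615*j + 16.363932)/(0.216*j^6 + 5.7348*j^5 + 50.41818*j^4 + 143.795331*j^3 - 26.049393*j^2 + 1.530873*j - 0.029791)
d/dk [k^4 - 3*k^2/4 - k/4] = 4*k^3 - 3*k/2 - 1/4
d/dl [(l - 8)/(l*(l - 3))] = (-l^2 + 16*l - 24)/(l^2*(l^2 - 6*l + 9))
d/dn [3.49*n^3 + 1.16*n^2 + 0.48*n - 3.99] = 10.47*n^2 + 2.32*n + 0.48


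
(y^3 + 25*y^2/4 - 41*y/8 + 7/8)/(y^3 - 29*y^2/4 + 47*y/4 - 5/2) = (2*y^2 + 13*y - 7)/(2*(y^2 - 7*y + 10))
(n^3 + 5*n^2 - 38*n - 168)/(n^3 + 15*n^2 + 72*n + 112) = (n - 6)/(n + 4)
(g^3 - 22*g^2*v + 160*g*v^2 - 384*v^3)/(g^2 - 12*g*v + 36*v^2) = (-g^2 + 16*g*v - 64*v^2)/(-g + 6*v)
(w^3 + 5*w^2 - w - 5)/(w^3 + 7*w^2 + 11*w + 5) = (w - 1)/(w + 1)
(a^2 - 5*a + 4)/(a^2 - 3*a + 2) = (a - 4)/(a - 2)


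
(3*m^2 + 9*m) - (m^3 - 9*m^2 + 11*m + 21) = -m^3 + 12*m^2 - 2*m - 21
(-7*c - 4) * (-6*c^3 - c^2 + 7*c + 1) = 42*c^4 + 31*c^3 - 45*c^2 - 35*c - 4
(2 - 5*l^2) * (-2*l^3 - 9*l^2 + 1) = 10*l^5 + 45*l^4 - 4*l^3 - 23*l^2 + 2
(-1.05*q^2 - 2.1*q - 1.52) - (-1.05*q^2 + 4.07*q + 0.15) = -6.17*q - 1.67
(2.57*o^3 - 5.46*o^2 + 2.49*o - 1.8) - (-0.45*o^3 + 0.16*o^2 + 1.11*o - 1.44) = 3.02*o^3 - 5.62*o^2 + 1.38*o - 0.36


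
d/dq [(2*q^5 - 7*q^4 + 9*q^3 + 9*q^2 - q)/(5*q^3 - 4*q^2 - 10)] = (20*q^7 - 59*q^6 + 56*q^5 - 181*q^4 + 290*q^3 - 274*q^2 - 180*q + 10)/(25*q^6 - 40*q^5 + 16*q^4 - 100*q^3 + 80*q^2 + 100)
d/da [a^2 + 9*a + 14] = 2*a + 9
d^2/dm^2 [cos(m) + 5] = -cos(m)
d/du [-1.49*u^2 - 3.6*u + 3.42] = -2.98*u - 3.6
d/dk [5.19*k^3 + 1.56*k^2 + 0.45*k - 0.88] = 15.57*k^2 + 3.12*k + 0.45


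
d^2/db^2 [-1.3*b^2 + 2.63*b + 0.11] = -2.60000000000000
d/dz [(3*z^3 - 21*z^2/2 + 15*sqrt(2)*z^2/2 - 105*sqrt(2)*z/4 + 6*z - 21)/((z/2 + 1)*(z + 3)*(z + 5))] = 3*(-5*sqrt(2)*z^4 + 27*z^4 + 35*sqrt(2)*z^3 + 116*z^3 - 35*z^2 + 330*sqrt(2)*z^2 - 140*z + 300*sqrt(2)*z - 525*sqrt(2) + 554)/(z^6 + 20*z^5 + 162*z^4 + 680*z^3 + 1561*z^2 + 1860*z + 900)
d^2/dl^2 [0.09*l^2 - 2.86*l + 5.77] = 0.180000000000000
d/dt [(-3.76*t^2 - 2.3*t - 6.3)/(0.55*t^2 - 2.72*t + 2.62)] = (11.4922*t^2 - 12.7724*t - 23.162)/(0.3025*t^4 - 2.992*t^3 + 10.2804*t^2 - 14.2528*t + 6.8644)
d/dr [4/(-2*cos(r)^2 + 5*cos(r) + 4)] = 4*(5 - 4*cos(r))*sin(r)/(5*cos(r) - cos(2*r) + 3)^2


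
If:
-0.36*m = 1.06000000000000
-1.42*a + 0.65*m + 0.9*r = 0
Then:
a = 0.633802816901408*r - 1.34780907668232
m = -2.94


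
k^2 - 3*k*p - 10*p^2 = (k - 5*p)*(k + 2*p)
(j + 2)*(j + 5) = j^2 + 7*j + 10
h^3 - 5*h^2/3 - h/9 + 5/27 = (h - 5/3)*(h - 1/3)*(h + 1/3)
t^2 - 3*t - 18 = (t - 6)*(t + 3)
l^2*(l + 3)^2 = l^4 + 6*l^3 + 9*l^2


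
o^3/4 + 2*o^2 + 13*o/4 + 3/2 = (o/4 + 1/4)*(o + 1)*(o + 6)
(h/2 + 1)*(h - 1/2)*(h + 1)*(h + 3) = h^4/2 + 11*h^3/4 + 4*h^2 + h/4 - 3/2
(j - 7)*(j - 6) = j^2 - 13*j + 42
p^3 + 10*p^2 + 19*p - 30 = (p - 1)*(p + 5)*(p + 6)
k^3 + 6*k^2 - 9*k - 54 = (k - 3)*(k + 3)*(k + 6)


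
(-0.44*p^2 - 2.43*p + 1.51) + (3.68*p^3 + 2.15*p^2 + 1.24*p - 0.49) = 3.68*p^3 + 1.71*p^2 - 1.19*p + 1.02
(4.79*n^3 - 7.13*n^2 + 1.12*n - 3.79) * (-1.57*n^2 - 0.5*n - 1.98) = -7.5203*n^5 + 8.7991*n^4 - 7.6776*n^3 + 19.5077*n^2 - 0.3226*n + 7.5042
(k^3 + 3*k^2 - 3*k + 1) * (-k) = -k^4 - 3*k^3 + 3*k^2 - k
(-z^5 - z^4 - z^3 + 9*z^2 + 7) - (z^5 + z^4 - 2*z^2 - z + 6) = -2*z^5 - 2*z^4 - z^3 + 11*z^2 + z + 1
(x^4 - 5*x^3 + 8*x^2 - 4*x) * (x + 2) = x^5 - 3*x^4 - 2*x^3 + 12*x^2 - 8*x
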